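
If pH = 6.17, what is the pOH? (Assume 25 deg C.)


At 25 deg C, pH + pOH = 14.
pOH = 14 - pH = 14 - 6.17
pOH = 7.83:

7.83


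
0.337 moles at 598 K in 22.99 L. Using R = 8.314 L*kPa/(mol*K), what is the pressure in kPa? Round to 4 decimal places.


PV = nRT, solve for P = nRT / V.
nRT = 0.337 * 8.314 * 598 = 1675.4872
P = 1675.4872 / 22.99
P = 72.87895607 kPa, rounded to 4 dp:

72.8790 kPa


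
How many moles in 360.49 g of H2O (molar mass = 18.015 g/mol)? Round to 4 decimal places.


n = mass / M
n = 360.49 / 18.015
n = 20.01054677 mol, rounded to 4 dp:

20.0105 mol


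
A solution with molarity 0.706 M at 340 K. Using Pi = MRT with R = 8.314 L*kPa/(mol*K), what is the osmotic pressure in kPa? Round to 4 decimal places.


Osmotic pressure (van't Hoff): Pi = M*R*T.
RT = 8.314 * 340 = 2826.76
Pi = 0.706 * 2826.76
Pi = 1995.69256 kPa, rounded to 4 dp:

1995.6926 kPa


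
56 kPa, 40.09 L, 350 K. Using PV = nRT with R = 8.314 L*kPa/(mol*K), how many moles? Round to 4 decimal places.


PV = nRT, solve for n = PV / (RT).
PV = 56 * 40.09 = 2245.04
RT = 8.314 * 350 = 2909.9
n = 2245.04 / 2909.9
n = 0.77151792 mol, rounded to 4 dp:

0.7715 mol


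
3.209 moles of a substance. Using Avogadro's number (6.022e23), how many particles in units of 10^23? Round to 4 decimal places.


N = n * NA, then divide by 1e23 for the requested units.
N / 1e23 = n * 6.022
N / 1e23 = 3.209 * 6.022
N / 1e23 = 19.324598, rounded to 4 dp:

19.3246


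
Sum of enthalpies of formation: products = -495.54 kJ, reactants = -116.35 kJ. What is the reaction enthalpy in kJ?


dH_rxn = sum(dH_f products) - sum(dH_f reactants)
dH_rxn = -495.54 - (-116.35)
dH_rxn = -379.19 kJ:

-379.19 kJ


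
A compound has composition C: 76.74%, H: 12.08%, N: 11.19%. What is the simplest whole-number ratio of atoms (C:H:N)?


Assume 100 g of compound, divide each mass% by atomic mass to get moles, then normalize by the smallest to get a raw atom ratio.
Moles per 100 g: C: 76.74/12.011 = 6.3891, H: 12.08/1.008 = 11.9841, N: 11.19/14.007 = 0.7989
Raw ratio (divide by min = 0.7989): C: 7.998, H: 15.001, N: 1.0
Multiply by 1 to clear fractions: C: 7.998 ~= 8, H: 15.001 ~= 15, N: 1.0 ~= 1
Reduce by GCD to get the simplest whole-number ratio:

8:15:1


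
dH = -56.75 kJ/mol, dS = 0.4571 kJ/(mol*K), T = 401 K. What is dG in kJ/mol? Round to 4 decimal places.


Gibbs: dG = dH - T*dS (consistent units, dS already in kJ/(mol*K)).
T*dS = 401 * 0.4571 = 183.2971
dG = -56.75 - (183.2971)
dG = -240.0471 kJ/mol, rounded to 4 dp:

-240.0471 kJ/mol


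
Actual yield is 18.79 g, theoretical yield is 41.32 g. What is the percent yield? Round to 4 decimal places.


% yield = 100 * actual / theoretical
% yield = 100 * 18.79 / 41.32
% yield = 45.47434656 %, rounded to 4 dp:

45.4743 %


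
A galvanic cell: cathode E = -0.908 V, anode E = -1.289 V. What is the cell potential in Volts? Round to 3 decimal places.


Standard cell potential: E_cell = E_cathode - E_anode.
E_cell = -0.908 - (-1.289)
E_cell = 0.381 V, rounded to 3 dp:

0.381 V


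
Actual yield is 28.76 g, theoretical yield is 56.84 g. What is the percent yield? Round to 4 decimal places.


% yield = 100 * actual / theoretical
% yield = 100 * 28.76 / 56.84
% yield = 50.5981703 %, rounded to 4 dp:

50.5982 %


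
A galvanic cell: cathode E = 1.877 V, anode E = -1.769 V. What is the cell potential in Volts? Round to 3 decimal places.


Standard cell potential: E_cell = E_cathode - E_anode.
E_cell = 1.877 - (-1.769)
E_cell = 3.646 V, rounded to 3 dp:

3.646 V


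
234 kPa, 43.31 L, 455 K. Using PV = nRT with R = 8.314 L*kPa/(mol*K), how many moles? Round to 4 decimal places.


PV = nRT, solve for n = PV / (RT).
PV = 234 * 43.31 = 10134.54
RT = 8.314 * 455 = 3782.87
n = 10134.54 / 3782.87
n = 2.67906114 mol, rounded to 4 dp:

2.6791 mol


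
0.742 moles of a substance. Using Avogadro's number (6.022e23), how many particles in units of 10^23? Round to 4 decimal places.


N = n * NA, then divide by 1e23 for the requested units.
N / 1e23 = n * 6.022
N / 1e23 = 0.742 * 6.022
N / 1e23 = 4.468324, rounded to 4 dp:

4.4683


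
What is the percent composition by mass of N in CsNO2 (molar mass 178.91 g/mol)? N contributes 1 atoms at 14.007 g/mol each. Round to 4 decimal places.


pct = 100 * (n_elem * M_elem) / M_total
mass_contribution = 1 * 14.007 = 14.007 g/mol
pct = 100 * 14.007 / 178.91
pct = 7.82907607 %, rounded to 4 dp:

7.8291 %


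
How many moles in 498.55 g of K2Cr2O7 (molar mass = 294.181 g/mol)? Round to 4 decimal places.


n = mass / M
n = 498.55 / 294.181
n = 1.69470496 mol, rounded to 4 dp:

1.6947 mol


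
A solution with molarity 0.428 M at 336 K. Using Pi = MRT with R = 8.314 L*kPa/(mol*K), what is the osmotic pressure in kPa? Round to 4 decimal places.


Osmotic pressure (van't Hoff): Pi = M*R*T.
RT = 8.314 * 336 = 2793.504
Pi = 0.428 * 2793.504
Pi = 1195.619712 kPa, rounded to 4 dp:

1195.6197 kPa


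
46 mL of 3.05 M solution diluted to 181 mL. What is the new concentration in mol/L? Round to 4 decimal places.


Dilution: M1*V1 = M2*V2, solve for M2.
M2 = M1*V1 / V2
M2 = 3.05 * 46 / 181
M2 = 140.3 / 181
M2 = 0.77513812 mol/L, rounded to 4 dp:

0.7751 mol/L


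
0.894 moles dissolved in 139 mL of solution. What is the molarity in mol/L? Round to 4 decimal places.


Convert volume to liters: V_L = V_mL / 1000.
V_L = 139 / 1000 = 0.139 L
M = n / V_L = 0.894 / 0.139
M = 6.43165468 mol/L, rounded to 4 dp:

6.4317 mol/L


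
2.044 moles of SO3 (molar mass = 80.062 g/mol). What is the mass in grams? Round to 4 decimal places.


mass = n * M
mass = 2.044 * 80.062
mass = 163.646728 g, rounded to 4 dp:

163.6467 g


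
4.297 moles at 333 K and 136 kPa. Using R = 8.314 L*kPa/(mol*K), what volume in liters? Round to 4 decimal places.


PV = nRT, solve for V = nRT / P.
nRT = 4.297 * 8.314 * 333 = 11896.5109
V = 11896.5109 / 136
V = 87.47434485 L, rounded to 4 dp:

87.4743 L


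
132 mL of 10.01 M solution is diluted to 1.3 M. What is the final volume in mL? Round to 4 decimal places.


Dilution: M1*V1 = M2*V2, solve for V2.
V2 = M1*V1 / M2
V2 = 10.01 * 132 / 1.3
V2 = 1321.32 / 1.3
V2 = 1016.4 mL, rounded to 4 dp:

1016.4000 mL


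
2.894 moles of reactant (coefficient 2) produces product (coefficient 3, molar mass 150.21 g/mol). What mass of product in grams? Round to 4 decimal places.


Use the coefficient ratio to convert reactant moles to product moles, then multiply by the product's molar mass.
moles_P = moles_R * (coeff_P / coeff_R) = 2.894 * (3/2) = 4.341
mass_P = moles_P * M_P = 4.341 * 150.21
mass_P = 652.06161 g, rounded to 4 dp:

652.0616 g


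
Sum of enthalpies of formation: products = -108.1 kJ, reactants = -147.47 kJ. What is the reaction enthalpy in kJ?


dH_rxn = sum(dH_f products) - sum(dH_f reactants)
dH_rxn = -108.1 - (-147.47)
dH_rxn = 39.37 kJ:

39.37 kJ


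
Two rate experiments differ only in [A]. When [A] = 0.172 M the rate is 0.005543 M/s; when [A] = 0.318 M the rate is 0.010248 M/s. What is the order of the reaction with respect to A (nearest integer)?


Rate is proportional to [A]^n, so rate2/rate1 = ([A]2/[A]1)^n. Take logs to solve for n.
rate2/rate1 = 0.010248 / 0.005543 = 1.8488
[A]2/[A]1 = 0.318 / 0.172 = 1.8488
n = ln(1.8488) / ln(1.8488) = 1.0
Nearest integer order:

1


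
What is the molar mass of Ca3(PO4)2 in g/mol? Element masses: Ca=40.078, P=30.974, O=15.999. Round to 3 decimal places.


M = sum(count * atomic_mass) over atoms.
M = 3*40.078 + 2*30.974 + 8*15.999
M = 120.234 + 61.948 + 127.992
M = 310.174 g/mol, rounded to 3 dp:

310.174 g/mol


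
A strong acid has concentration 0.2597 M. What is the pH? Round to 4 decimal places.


A strong acid dissociates completely, so [H+] equals the given concentration.
pH = -log10([H+]) = -log10(0.2597)
pH = 0.58552805, rounded to 4 dp:

0.5855


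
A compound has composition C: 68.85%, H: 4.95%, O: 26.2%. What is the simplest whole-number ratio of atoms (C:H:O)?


Assume 100 g of compound, divide each mass% by atomic mass to get moles, then normalize by the smallest to get a raw atom ratio.
Moles per 100 g: C: 68.85/12.011 = 5.7322, H: 4.95/1.008 = 4.9107, O: 26.2/15.999 = 1.6376
Raw ratio (divide by min = 1.6376): C: 3.5, H: 2.999, O: 1.0
Multiply by 2 to clear fractions: C: 7.001 ~= 7, H: 5.997 ~= 6, O: 2.0 ~= 2
Reduce by GCD to get the simplest whole-number ratio:

7:6:2


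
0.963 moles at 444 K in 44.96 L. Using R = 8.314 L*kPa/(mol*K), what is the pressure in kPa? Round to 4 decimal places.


PV = nRT, solve for P = nRT / V.
nRT = 0.963 * 8.314 * 444 = 3554.8336
P = 3554.8336 / 44.96
P = 79.06658363 kPa, rounded to 4 dp:

79.0666 kPa


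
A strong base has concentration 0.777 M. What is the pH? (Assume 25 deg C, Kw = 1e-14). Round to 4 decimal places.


A strong base dissociates completely, so [OH-] equals the given concentration.
pOH = -log10([OH-]) = -log10(0.777) = 0.109579
pH = 14 - pOH = 14 - 0.109579
pH = 13.890421, rounded to 4 dp:

13.8904


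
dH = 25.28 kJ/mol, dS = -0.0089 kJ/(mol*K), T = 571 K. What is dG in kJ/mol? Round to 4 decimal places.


Gibbs: dG = dH - T*dS (consistent units, dS already in kJ/(mol*K)).
T*dS = 571 * -0.0089 = -5.0819
dG = 25.28 - (-5.0819)
dG = 30.3619 kJ/mol, rounded to 4 dp:

30.3619 kJ/mol


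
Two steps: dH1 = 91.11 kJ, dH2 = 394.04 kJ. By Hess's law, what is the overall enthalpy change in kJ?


Hess's law: enthalpy is a state function, so add the step enthalpies.
dH_total = dH1 + dH2 = 91.11 + (394.04)
dH_total = 485.15 kJ:

485.15 kJ


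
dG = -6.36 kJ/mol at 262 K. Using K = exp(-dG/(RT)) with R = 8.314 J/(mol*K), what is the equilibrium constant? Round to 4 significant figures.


dG is in kJ/mol; multiply by 1000 to match R in J/(mol*K).
RT = 8.314 * 262 = 2178.268 J/mol
exponent = -dG*1000 / (RT) = -(-6.36*1000) / 2178.268 = 2.91975092
K = exp(2.91975092)
K = 18.53667, rounded to 4 significant figures:

18.54


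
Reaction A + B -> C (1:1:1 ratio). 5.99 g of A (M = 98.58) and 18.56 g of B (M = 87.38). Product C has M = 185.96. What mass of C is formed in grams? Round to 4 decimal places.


Find moles of each reactant; the smaller value is the limiting reagent in a 1:1:1 reaction, so moles_C equals moles of the limiter.
n_A = mass_A / M_A = 5.99 / 98.58 = 0.060763 mol
n_B = mass_B / M_B = 18.56 / 87.38 = 0.212406 mol
Limiting reagent: A (smaller), n_limiting = 0.060763 mol
mass_C = n_limiting * M_C = 0.060763 * 185.96
mass_C = 11.29948748 g, rounded to 4 dp:

11.2995 g


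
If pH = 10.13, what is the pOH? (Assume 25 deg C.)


At 25 deg C, pH + pOH = 14.
pOH = 14 - pH = 14 - 10.13
pOH = 3.87:

3.87


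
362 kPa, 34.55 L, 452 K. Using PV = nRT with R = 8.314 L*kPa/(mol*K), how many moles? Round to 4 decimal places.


PV = nRT, solve for n = PV / (RT).
PV = 362 * 34.55 = 12507.1
RT = 8.314 * 452 = 3757.928
n = 12507.1 / 3757.928
n = 3.32819043 mol, rounded to 4 dp:

3.3282 mol


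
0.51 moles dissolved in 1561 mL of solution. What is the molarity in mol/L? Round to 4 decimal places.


Convert volume to liters: V_L = V_mL / 1000.
V_L = 1561 / 1000 = 1.561 L
M = n / V_L = 0.51 / 1.561
M = 0.32671365 mol/L, rounded to 4 dp:

0.3267 mol/L


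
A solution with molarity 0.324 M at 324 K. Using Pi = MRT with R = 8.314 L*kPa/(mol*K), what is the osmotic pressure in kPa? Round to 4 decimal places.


Osmotic pressure (van't Hoff): Pi = M*R*T.
RT = 8.314 * 324 = 2693.736
Pi = 0.324 * 2693.736
Pi = 872.770464 kPa, rounded to 4 dp:

872.7705 kPa


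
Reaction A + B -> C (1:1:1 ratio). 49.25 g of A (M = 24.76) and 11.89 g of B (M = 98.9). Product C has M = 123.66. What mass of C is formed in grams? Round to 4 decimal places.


Find moles of each reactant; the smaller value is the limiting reagent in a 1:1:1 reaction, so moles_C equals moles of the limiter.
n_A = mass_A / M_A = 49.25 / 24.76 = 1.989095 mol
n_B = mass_B / M_B = 11.89 / 98.9 = 0.120222 mol
Limiting reagent: B (smaller), n_limiting = 0.120222 mol
mass_C = n_limiting * M_C = 0.120222 * 123.66
mass_C = 14.86665252 g, rounded to 4 dp:

14.8667 g


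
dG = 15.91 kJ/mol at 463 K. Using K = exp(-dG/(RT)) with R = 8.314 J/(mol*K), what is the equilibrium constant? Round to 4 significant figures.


dG is in kJ/mol; multiply by 1000 to match R in J/(mol*K).
RT = 8.314 * 463 = 3849.382 J/mol
exponent = -dG*1000 / (RT) = -(15.91*1000) / 3849.382 = -4.13313098
K = exp(-4.13313098)
K = 0.016032602, rounded to 4 significant figures:

0.01603


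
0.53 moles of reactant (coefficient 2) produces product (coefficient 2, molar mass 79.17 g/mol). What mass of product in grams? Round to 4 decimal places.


Use the coefficient ratio to convert reactant moles to product moles, then multiply by the product's molar mass.
moles_P = moles_R * (coeff_P / coeff_R) = 0.53 * (2/2) = 0.53
mass_P = moles_P * M_P = 0.53 * 79.17
mass_P = 41.9601 g, rounded to 4 dp:

41.9601 g


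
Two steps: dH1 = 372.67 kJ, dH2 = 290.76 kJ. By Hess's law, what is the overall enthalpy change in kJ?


Hess's law: enthalpy is a state function, so add the step enthalpies.
dH_total = dH1 + dH2 = 372.67 + (290.76)
dH_total = 663.43 kJ:

663.43 kJ


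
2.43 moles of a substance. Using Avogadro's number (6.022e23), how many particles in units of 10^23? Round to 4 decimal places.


N = n * NA, then divide by 1e23 for the requested units.
N / 1e23 = n * 6.022
N / 1e23 = 2.43 * 6.022
N / 1e23 = 14.63346, rounded to 4 dp:

14.6335


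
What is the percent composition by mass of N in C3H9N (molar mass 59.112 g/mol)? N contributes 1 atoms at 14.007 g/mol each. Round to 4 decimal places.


pct = 100 * (n_elem * M_elem) / M_total
mass_contribution = 1 * 14.007 = 14.007 g/mol
pct = 100 * 14.007 / 59.112
pct = 23.69569631 %, rounded to 4 dp:

23.6957 %


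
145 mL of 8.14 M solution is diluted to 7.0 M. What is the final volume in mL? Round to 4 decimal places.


Dilution: M1*V1 = M2*V2, solve for V2.
V2 = M1*V1 / M2
V2 = 8.14 * 145 / 7.0
V2 = 1180.3 / 7.0
V2 = 168.61428571 mL, rounded to 4 dp:

168.6143 mL


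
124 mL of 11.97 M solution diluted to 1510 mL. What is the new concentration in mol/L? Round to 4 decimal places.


Dilution: M1*V1 = M2*V2, solve for M2.
M2 = M1*V1 / V2
M2 = 11.97 * 124 / 1510
M2 = 1484.28 / 1510
M2 = 0.98296689 mol/L, rounded to 4 dp:

0.9830 mol/L


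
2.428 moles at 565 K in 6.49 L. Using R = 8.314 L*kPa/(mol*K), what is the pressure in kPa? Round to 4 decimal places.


PV = nRT, solve for P = nRT / V.
nRT = 2.428 * 8.314 * 565 = 11405.3115
P = 11405.3115 / 6.49
P = 1757.36694915 kPa, rounded to 4 dp:

1757.3669 kPa


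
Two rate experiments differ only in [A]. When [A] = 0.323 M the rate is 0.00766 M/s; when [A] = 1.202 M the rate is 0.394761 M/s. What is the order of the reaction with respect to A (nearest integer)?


Rate is proportional to [A]^n, so rate2/rate1 = ([A]2/[A]1)^n. Take logs to solve for n.
rate2/rate1 = 0.394761 / 0.00766 = 51.5354
[A]2/[A]1 = 1.202 / 0.323 = 3.7214
n = ln(51.5354) / ln(3.7214) = 3.0
Nearest integer order:

3


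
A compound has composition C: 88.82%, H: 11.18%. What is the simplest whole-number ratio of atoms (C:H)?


Assume 100 g of compound, divide each mass% by atomic mass to get moles, then normalize by the smallest to get a raw atom ratio.
Moles per 100 g: C: 88.82/12.011 = 7.3949, H: 11.18/1.008 = 11.0913
Raw ratio (divide by min = 7.3949): C: 1.0, H: 1.5
Multiply by 2 to clear fractions: C: 2.0 ~= 2, H: 3.0 ~= 3
Reduce by GCD to get the simplest whole-number ratio:

2:3


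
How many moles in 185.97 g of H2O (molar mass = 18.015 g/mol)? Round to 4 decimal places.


n = mass / M
n = 185.97 / 18.015
n = 10.32306411 mol, rounded to 4 dp:

10.3231 mol


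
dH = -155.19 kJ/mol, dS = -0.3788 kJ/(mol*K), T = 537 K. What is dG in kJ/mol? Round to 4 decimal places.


Gibbs: dG = dH - T*dS (consistent units, dS already in kJ/(mol*K)).
T*dS = 537 * -0.3788 = -203.4156
dG = -155.19 - (-203.4156)
dG = 48.2256 kJ/mol, rounded to 4 dp:

48.2256 kJ/mol


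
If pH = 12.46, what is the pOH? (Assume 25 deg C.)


At 25 deg C, pH + pOH = 14.
pOH = 14 - pH = 14 - 12.46
pOH = 1.54:

1.54


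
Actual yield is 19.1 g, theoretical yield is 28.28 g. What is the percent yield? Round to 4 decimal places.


% yield = 100 * actual / theoretical
% yield = 100 * 19.1 / 28.28
% yield = 67.53889675 %, rounded to 4 dp:

67.5389 %


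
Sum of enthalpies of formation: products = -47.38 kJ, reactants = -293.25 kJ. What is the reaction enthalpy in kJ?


dH_rxn = sum(dH_f products) - sum(dH_f reactants)
dH_rxn = -47.38 - (-293.25)
dH_rxn = 245.87 kJ:

245.87 kJ


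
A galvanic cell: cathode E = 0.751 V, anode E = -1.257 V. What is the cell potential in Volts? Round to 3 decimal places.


Standard cell potential: E_cell = E_cathode - E_anode.
E_cell = 0.751 - (-1.257)
E_cell = 2.008 V, rounded to 3 dp:

2.008 V


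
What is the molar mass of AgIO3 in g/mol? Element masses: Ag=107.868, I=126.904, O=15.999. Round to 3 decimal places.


M = sum(count * atomic_mass) over atoms.
M = 1*107.868 + 1*126.904 + 3*15.999
M = 107.868 + 126.904 + 47.997
M = 282.769 g/mol, rounded to 3 dp:

282.769 g/mol


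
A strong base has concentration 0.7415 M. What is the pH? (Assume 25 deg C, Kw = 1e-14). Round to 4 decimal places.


A strong base dissociates completely, so [OH-] equals the given concentration.
pOH = -log10([OH-]) = -log10(0.7415) = 0.129889
pH = 14 - pOH = 14 - 0.129889
pH = 13.870111, rounded to 4 dp:

13.8701


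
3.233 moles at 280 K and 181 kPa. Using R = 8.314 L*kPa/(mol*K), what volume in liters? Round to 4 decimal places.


PV = nRT, solve for V = nRT / P.
nRT = 3.233 * 8.314 * 280 = 7526.1654
V = 7526.1654 / 181
V = 41.58102431 L, rounded to 4 dp:

41.5810 L


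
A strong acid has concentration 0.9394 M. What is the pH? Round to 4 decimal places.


A strong acid dissociates completely, so [H+] equals the given concentration.
pH = -log10([H+]) = -log10(0.9394)
pH = 0.02714944, rounded to 4 dp:

0.0271


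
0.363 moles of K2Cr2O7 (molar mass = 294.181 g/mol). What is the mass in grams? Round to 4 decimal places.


mass = n * M
mass = 0.363 * 294.181
mass = 106.787703 g, rounded to 4 dp:

106.7877 g


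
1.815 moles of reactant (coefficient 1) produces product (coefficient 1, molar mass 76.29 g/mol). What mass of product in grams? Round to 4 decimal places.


Use the coefficient ratio to convert reactant moles to product moles, then multiply by the product's molar mass.
moles_P = moles_R * (coeff_P / coeff_R) = 1.815 * (1/1) = 1.815
mass_P = moles_P * M_P = 1.815 * 76.29
mass_P = 138.46635 g, rounded to 4 dp:

138.4664 g


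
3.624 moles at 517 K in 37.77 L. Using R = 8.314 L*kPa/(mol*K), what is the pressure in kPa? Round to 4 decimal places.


PV = nRT, solve for P = nRT / V.
nRT = 3.624 * 8.314 * 517 = 15577.1769
P = 15577.1769 / 37.77
P = 412.42194599 kPa, rounded to 4 dp:

412.4219 kPa


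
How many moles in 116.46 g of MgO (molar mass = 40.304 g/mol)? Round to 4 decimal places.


n = mass / M
n = 116.46 / 40.304
n = 2.8895395 mol, rounded to 4 dp:

2.8895 mol


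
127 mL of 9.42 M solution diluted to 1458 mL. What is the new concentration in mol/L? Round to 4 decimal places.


Dilution: M1*V1 = M2*V2, solve for M2.
M2 = M1*V1 / V2
M2 = 9.42 * 127 / 1458
M2 = 1196.34 / 1458
M2 = 0.82053498 mol/L, rounded to 4 dp:

0.8205 mol/L


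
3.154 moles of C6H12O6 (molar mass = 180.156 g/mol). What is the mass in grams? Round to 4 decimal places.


mass = n * M
mass = 3.154 * 180.156
mass = 568.212024 g, rounded to 4 dp:

568.2120 g


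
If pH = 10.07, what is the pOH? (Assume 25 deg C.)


At 25 deg C, pH + pOH = 14.
pOH = 14 - pH = 14 - 10.07
pOH = 3.93:

3.93


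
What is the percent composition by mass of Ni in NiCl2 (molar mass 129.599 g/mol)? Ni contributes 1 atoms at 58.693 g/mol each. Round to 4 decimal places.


pct = 100 * (n_elem * M_elem) / M_total
mass_contribution = 1 * 58.693 = 58.693 g/mol
pct = 100 * 58.693 / 129.599
pct = 45.28815809 %, rounded to 4 dp:

45.2882 %


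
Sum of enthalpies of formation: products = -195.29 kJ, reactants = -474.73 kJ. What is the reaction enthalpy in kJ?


dH_rxn = sum(dH_f products) - sum(dH_f reactants)
dH_rxn = -195.29 - (-474.73)
dH_rxn = 279.44 kJ:

279.44 kJ


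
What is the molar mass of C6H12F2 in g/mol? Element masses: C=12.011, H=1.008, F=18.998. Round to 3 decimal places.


M = sum(count * atomic_mass) over atoms.
M = 6*12.011 + 12*1.008 + 2*18.998
M = 72.066 + 12.096 + 37.996
M = 122.158 g/mol, rounded to 3 dp:

122.158 g/mol


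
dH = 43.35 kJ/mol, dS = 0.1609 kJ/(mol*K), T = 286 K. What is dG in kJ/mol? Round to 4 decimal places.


Gibbs: dG = dH - T*dS (consistent units, dS already in kJ/(mol*K)).
T*dS = 286 * 0.1609 = 46.0174
dG = 43.35 - (46.0174)
dG = -2.6674 kJ/mol, rounded to 4 dp:

-2.6674 kJ/mol


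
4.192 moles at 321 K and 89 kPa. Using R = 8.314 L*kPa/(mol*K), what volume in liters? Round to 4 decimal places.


PV = nRT, solve for V = nRT / P.
nRT = 4.192 * 8.314 * 321 = 11187.5844
V = 11187.5844 / 89
V = 125.70319551 L, rounded to 4 dp:

125.7032 L


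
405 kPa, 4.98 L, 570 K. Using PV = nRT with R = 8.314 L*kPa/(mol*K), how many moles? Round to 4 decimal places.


PV = nRT, solve for n = PV / (RT).
PV = 405 * 4.98 = 2016.9
RT = 8.314 * 570 = 4738.98
n = 2016.9 / 4738.98
n = 0.42559791 mol, rounded to 4 dp:

0.4256 mol


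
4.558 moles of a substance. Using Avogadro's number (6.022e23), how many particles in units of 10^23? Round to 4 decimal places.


N = n * NA, then divide by 1e23 for the requested units.
N / 1e23 = n * 6.022
N / 1e23 = 4.558 * 6.022
N / 1e23 = 27.448276, rounded to 4 dp:

27.4483


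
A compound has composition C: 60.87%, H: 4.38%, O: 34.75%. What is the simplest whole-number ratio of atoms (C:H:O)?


Assume 100 g of compound, divide each mass% by atomic mass to get moles, then normalize by the smallest to get a raw atom ratio.
Moles per 100 g: C: 60.87/12.011 = 5.0679, H: 4.38/1.008 = 4.3452, O: 34.75/15.999 = 2.172
Raw ratio (divide by min = 2.172): C: 2.333, H: 2.001, O: 1.0
Multiply by 3 to clear fractions: C: 7.0 ~= 7, H: 6.002 ~= 6, O: 3.0 ~= 3
Reduce by GCD to get the simplest whole-number ratio:

7:6:3


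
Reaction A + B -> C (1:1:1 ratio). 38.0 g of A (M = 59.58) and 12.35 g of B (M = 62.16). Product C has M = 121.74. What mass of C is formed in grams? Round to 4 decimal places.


Find moles of each reactant; the smaller value is the limiting reagent in a 1:1:1 reaction, so moles_C equals moles of the limiter.
n_A = mass_A / M_A = 38.0 / 59.58 = 0.637798 mol
n_B = mass_B / M_B = 12.35 / 62.16 = 0.198681 mol
Limiting reagent: B (smaller), n_limiting = 0.198681 mol
mass_C = n_limiting * M_C = 0.198681 * 121.74
mass_C = 24.18742494 g, rounded to 4 dp:

24.1874 g


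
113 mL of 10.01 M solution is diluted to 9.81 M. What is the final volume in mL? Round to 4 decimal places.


Dilution: M1*V1 = M2*V2, solve for V2.
V2 = M1*V1 / M2
V2 = 10.01 * 113 / 9.81
V2 = 1131.13 / 9.81
V2 = 115.30377166 mL, rounded to 4 dp:

115.3038 mL


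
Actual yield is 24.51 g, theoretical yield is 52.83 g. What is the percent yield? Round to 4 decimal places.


% yield = 100 * actual / theoretical
% yield = 100 * 24.51 / 52.83
% yield = 46.39409426 %, rounded to 4 dp:

46.3941 %


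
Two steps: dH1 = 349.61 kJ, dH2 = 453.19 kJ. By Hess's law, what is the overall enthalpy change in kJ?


Hess's law: enthalpy is a state function, so add the step enthalpies.
dH_total = dH1 + dH2 = 349.61 + (453.19)
dH_total = 802.8 kJ:

802.80 kJ


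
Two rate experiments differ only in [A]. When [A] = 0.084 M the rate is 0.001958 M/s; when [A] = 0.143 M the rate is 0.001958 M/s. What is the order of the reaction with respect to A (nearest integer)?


Rate is proportional to [A]^n, so rate2/rate1 = ([A]2/[A]1)^n. Take logs to solve for n.
rate2/rate1 = 0.001958 / 0.001958 = 1.0
[A]2/[A]1 = 0.143 / 0.084 = 1.7024
n = ln(1.0) / ln(1.7024) = 0.0
Nearest integer order:

0


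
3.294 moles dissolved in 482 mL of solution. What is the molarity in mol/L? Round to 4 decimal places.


Convert volume to liters: V_L = V_mL / 1000.
V_L = 482 / 1000 = 0.482 L
M = n / V_L = 3.294 / 0.482
M = 6.8340249 mol/L, rounded to 4 dp:

6.8340 mol/L


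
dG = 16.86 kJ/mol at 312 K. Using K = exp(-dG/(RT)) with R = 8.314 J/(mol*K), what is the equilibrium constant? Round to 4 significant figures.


dG is in kJ/mol; multiply by 1000 to match R in J/(mol*K).
RT = 8.314 * 312 = 2593.968 J/mol
exponent = -dG*1000 / (RT) = -(16.86*1000) / 2593.968 = -6.49969468
K = exp(-6.49969468)
K = 0.0015038983, rounded to 4 significant figures:

0.001504


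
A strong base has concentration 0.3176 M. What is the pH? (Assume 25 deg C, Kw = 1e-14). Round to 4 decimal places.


A strong base dissociates completely, so [OH-] equals the given concentration.
pOH = -log10([OH-]) = -log10(0.3176) = 0.49812
pH = 14 - pOH = 14 - 0.49812
pH = 13.50188, rounded to 4 dp:

13.5019


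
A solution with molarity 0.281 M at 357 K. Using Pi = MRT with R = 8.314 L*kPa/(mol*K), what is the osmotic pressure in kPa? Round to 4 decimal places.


Osmotic pressure (van't Hoff): Pi = M*R*T.
RT = 8.314 * 357 = 2968.098
Pi = 0.281 * 2968.098
Pi = 834.035538 kPa, rounded to 4 dp:

834.0355 kPa


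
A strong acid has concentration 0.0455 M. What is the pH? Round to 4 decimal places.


A strong acid dissociates completely, so [H+] equals the given concentration.
pH = -log10([H+]) = -log10(0.0455)
pH = 1.3419886, rounded to 4 dp:

1.3420


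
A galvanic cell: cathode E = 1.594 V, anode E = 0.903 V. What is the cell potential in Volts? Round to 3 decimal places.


Standard cell potential: E_cell = E_cathode - E_anode.
E_cell = 1.594 - (0.903)
E_cell = 0.691 V, rounded to 3 dp:

0.691 V


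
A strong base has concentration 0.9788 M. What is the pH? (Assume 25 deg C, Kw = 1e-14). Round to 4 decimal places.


A strong base dissociates completely, so [OH-] equals the given concentration.
pOH = -log10([OH-]) = -log10(0.9788) = 0.009306
pH = 14 - pOH = 14 - 0.009306
pH = 13.990694, rounded to 4 dp:

13.9907


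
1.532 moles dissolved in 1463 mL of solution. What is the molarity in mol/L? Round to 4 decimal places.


Convert volume to liters: V_L = V_mL / 1000.
V_L = 1463 / 1000 = 1.463 L
M = n / V_L = 1.532 / 1.463
M = 1.04716336 mol/L, rounded to 4 dp:

1.0472 mol/L


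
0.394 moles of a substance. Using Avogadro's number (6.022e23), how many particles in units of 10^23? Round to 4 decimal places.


N = n * NA, then divide by 1e23 for the requested units.
N / 1e23 = n * 6.022
N / 1e23 = 0.394 * 6.022
N / 1e23 = 2.372668, rounded to 4 dp:

2.3727


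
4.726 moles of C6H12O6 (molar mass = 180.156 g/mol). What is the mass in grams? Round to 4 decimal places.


mass = n * M
mass = 4.726 * 180.156
mass = 851.417256 g, rounded to 4 dp:

851.4173 g


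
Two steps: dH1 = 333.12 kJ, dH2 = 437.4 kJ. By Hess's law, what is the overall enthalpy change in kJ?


Hess's law: enthalpy is a state function, so add the step enthalpies.
dH_total = dH1 + dH2 = 333.12 + (437.4)
dH_total = 770.52 kJ:

770.52 kJ


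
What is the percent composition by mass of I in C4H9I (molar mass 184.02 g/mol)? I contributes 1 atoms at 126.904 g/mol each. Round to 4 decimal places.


pct = 100 * (n_elem * M_elem) / M_total
mass_contribution = 1 * 126.904 = 126.904 g/mol
pct = 100 * 126.904 / 184.02
pct = 68.96206934 %, rounded to 4 dp:

68.9621 %


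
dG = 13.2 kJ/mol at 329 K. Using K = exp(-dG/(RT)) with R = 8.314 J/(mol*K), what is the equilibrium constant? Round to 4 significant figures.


dG is in kJ/mol; multiply by 1000 to match R in J/(mol*K).
RT = 8.314 * 329 = 2735.306 J/mol
exponent = -dG*1000 / (RT) = -(13.2*1000) / 2735.306 = -4.82578549
K = exp(-4.82578549)
K = 0.0080202516, rounded to 4 significant figures:

0.008020


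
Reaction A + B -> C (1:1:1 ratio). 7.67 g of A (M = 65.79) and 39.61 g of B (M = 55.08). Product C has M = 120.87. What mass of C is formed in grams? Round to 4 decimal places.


Find moles of each reactant; the smaller value is the limiting reagent in a 1:1:1 reaction, so moles_C equals moles of the limiter.
n_A = mass_A / M_A = 7.67 / 65.79 = 0.116583 mol
n_B = mass_B / M_B = 39.61 / 55.08 = 0.719136 mol
Limiting reagent: A (smaller), n_limiting = 0.116583 mol
mass_C = n_limiting * M_C = 0.116583 * 120.87
mass_C = 14.09138721 g, rounded to 4 dp:

14.0914 g


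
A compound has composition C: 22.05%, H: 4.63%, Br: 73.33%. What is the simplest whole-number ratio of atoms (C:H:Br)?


Assume 100 g of compound, divide each mass% by atomic mass to get moles, then normalize by the smallest to get a raw atom ratio.
Moles per 100 g: C: 22.05/12.011 = 1.8358, H: 4.63/1.008 = 4.5933, Br: 73.33/79.904 = 0.9177
Raw ratio (divide by min = 0.9177): C: 2.0, H: 5.005, Br: 1.0
Multiply by 1 to clear fractions: C: 2.0 ~= 2, H: 5.005 ~= 5, Br: 1.0 ~= 1
Reduce by GCD to get the simplest whole-number ratio:

2:5:1


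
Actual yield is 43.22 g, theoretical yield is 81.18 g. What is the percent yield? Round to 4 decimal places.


% yield = 100 * actual / theoretical
% yield = 100 * 43.22 / 81.18
% yield = 53.23971422 %, rounded to 4 dp:

53.2397 %


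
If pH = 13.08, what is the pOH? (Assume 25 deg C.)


At 25 deg C, pH + pOH = 14.
pOH = 14 - pH = 14 - 13.08
pOH = 0.92:

0.92


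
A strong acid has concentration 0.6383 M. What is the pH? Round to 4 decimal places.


A strong acid dissociates completely, so [H+] equals the given concentration.
pH = -log10([H+]) = -log10(0.6383)
pH = 0.19497516, rounded to 4 dp:

0.1950


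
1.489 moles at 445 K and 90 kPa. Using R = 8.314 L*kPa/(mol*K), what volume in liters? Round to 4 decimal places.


PV = nRT, solve for V = nRT / P.
nRT = 1.489 * 8.314 * 445 = 5508.898
V = 5508.898 / 90
V = 61.20997778 L, rounded to 4 dp:

61.2100 L


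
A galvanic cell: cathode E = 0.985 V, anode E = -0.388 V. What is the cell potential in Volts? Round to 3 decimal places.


Standard cell potential: E_cell = E_cathode - E_anode.
E_cell = 0.985 - (-0.388)
E_cell = 1.373 V, rounded to 3 dp:

1.373 V


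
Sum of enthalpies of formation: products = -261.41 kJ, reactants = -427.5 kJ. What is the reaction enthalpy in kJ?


dH_rxn = sum(dH_f products) - sum(dH_f reactants)
dH_rxn = -261.41 - (-427.5)
dH_rxn = 166.09 kJ:

166.09 kJ


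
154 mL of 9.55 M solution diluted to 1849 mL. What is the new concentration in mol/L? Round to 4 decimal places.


Dilution: M1*V1 = M2*V2, solve for M2.
M2 = M1*V1 / V2
M2 = 9.55 * 154 / 1849
M2 = 1470.7 / 1849
M2 = 0.79540292 mol/L, rounded to 4 dp:

0.7954 mol/L


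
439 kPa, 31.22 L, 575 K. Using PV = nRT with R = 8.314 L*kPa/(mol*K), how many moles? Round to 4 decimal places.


PV = nRT, solve for n = PV / (RT).
PV = 439 * 31.22 = 13705.58
RT = 8.314 * 575 = 4780.55
n = 13705.58 / 4780.55
n = 2.86694627 mol, rounded to 4 dp:

2.8669 mol


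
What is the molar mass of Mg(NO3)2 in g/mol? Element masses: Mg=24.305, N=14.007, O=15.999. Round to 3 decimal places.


M = sum(count * atomic_mass) over atoms.
M = 1*24.305 + 2*14.007 + 6*15.999
M = 24.305 + 28.014 + 95.994
M = 148.313 g/mol, rounded to 3 dp:

148.313 g/mol


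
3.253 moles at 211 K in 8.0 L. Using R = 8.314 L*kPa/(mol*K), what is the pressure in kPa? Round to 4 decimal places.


PV = nRT, solve for P = nRT / V.
nRT = 3.253 * 8.314 * 211 = 5706.5883
P = 5706.5883 / 8.0
P = 713.3235375 kPa, rounded to 4 dp:

713.3235 kPa


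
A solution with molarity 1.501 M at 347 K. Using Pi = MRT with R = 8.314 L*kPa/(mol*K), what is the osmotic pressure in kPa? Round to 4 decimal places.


Osmotic pressure (van't Hoff): Pi = M*R*T.
RT = 8.314 * 347 = 2884.958
Pi = 1.501 * 2884.958
Pi = 4330.321958 kPa, rounded to 4 dp:

4330.3220 kPa


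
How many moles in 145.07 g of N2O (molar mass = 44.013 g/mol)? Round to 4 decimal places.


n = mass / M
n = 145.07 / 44.013
n = 3.29607162 mol, rounded to 4 dp:

3.2961 mol


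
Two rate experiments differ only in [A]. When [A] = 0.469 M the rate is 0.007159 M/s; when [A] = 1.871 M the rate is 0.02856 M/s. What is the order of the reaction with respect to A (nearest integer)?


Rate is proportional to [A]^n, so rate2/rate1 = ([A]2/[A]1)^n. Take logs to solve for n.
rate2/rate1 = 0.02856 / 0.007159 = 3.9894
[A]2/[A]1 = 1.871 / 0.469 = 3.9893
n = ln(3.9894) / ln(3.9893) = 1.0
Nearest integer order:

1


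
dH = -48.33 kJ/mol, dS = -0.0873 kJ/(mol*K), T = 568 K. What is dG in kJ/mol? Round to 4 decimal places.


Gibbs: dG = dH - T*dS (consistent units, dS already in kJ/(mol*K)).
T*dS = 568 * -0.0873 = -49.5864
dG = -48.33 - (-49.5864)
dG = 1.2564 kJ/mol, rounded to 4 dp:

1.2564 kJ/mol


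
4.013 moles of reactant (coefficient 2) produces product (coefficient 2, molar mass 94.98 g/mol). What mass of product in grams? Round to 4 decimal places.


Use the coefficient ratio to convert reactant moles to product moles, then multiply by the product's molar mass.
moles_P = moles_R * (coeff_P / coeff_R) = 4.013 * (2/2) = 4.013
mass_P = moles_P * M_P = 4.013 * 94.98
mass_P = 381.15474 g, rounded to 4 dp:

381.1547 g


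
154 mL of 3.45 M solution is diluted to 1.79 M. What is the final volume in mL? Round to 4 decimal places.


Dilution: M1*V1 = M2*V2, solve for V2.
V2 = M1*V1 / M2
V2 = 3.45 * 154 / 1.79
V2 = 531.3 / 1.79
V2 = 296.81564246 mL, rounded to 4 dp:

296.8156 mL


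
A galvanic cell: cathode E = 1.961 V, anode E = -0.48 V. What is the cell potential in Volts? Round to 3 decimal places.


Standard cell potential: E_cell = E_cathode - E_anode.
E_cell = 1.961 - (-0.48)
E_cell = 2.441 V, rounded to 3 dp:

2.441 V


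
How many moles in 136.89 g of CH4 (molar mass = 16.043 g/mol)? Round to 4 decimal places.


n = mass / M
n = 136.89 / 16.043
n = 8.53269339 mol, rounded to 4 dp:

8.5327 mol


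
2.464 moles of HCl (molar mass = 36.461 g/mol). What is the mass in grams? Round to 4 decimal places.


mass = n * M
mass = 2.464 * 36.461
mass = 89.839904 g, rounded to 4 dp:

89.8399 g


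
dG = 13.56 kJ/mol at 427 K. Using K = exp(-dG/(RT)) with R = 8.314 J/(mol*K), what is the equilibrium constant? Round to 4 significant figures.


dG is in kJ/mol; multiply by 1000 to match R in J/(mol*K).
RT = 8.314 * 427 = 3550.078 J/mol
exponent = -dG*1000 / (RT) = -(13.56*1000) / 3550.078 = -3.81963439
K = exp(-3.81963439)
K = 0.021935819, rounded to 4 significant figures:

0.02194


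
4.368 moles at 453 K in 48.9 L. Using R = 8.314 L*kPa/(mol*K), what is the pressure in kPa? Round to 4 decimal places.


PV = nRT, solve for P = nRT / V.
nRT = 4.368 * 8.314 * 453 = 16450.9451
P = 16450.9451 / 48.9
P = 336.42014519 kPa, rounded to 4 dp:

336.4201 kPa


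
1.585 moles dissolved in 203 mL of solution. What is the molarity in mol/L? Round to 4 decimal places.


Convert volume to liters: V_L = V_mL / 1000.
V_L = 203 / 1000 = 0.203 L
M = n / V_L = 1.585 / 0.203
M = 7.80788177 mol/L, rounded to 4 dp:

7.8079 mol/L


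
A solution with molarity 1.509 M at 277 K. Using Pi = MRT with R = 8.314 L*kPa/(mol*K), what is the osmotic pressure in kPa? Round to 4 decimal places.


Osmotic pressure (van't Hoff): Pi = M*R*T.
RT = 8.314 * 277 = 2302.978
Pi = 1.509 * 2302.978
Pi = 3475.193802 kPa, rounded to 4 dp:

3475.1938 kPa


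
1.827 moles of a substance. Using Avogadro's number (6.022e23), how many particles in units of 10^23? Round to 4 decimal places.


N = n * NA, then divide by 1e23 for the requested units.
N / 1e23 = n * 6.022
N / 1e23 = 1.827 * 6.022
N / 1e23 = 11.002194, rounded to 4 dp:

11.0022


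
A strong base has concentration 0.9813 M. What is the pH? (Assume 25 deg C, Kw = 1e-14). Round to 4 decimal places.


A strong base dissociates completely, so [OH-] equals the given concentration.
pOH = -log10([OH-]) = -log10(0.9813) = 0.008198
pH = 14 - pOH = 14 - 0.008198
pH = 13.991802, rounded to 4 dp:

13.9918


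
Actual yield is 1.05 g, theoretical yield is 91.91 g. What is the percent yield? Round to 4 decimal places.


% yield = 100 * actual / theoretical
% yield = 100 * 1.05 / 91.91
% yield = 1.14242193 %, rounded to 4 dp:

1.1424 %


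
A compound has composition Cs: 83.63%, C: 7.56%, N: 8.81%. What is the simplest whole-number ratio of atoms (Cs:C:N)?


Assume 100 g of compound, divide each mass% by atomic mass to get moles, then normalize by the smallest to get a raw atom ratio.
Moles per 100 g: Cs: 83.63/132.905 = 0.6292, C: 7.56/12.011 = 0.6294, N: 8.81/14.007 = 0.629
Raw ratio (divide by min = 0.629): Cs: 1.0, C: 1.001, N: 1.0
Multiply by 1 to clear fractions: Cs: 1.0 ~= 1, C: 1.001 ~= 1, N: 1.0 ~= 1
Reduce by GCD to get the simplest whole-number ratio:

1:1:1


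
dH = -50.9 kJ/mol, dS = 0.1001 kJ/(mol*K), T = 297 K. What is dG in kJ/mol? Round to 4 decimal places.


Gibbs: dG = dH - T*dS (consistent units, dS already in kJ/(mol*K)).
T*dS = 297 * 0.1001 = 29.7297
dG = -50.9 - (29.7297)
dG = -80.6297 kJ/mol, rounded to 4 dp:

-80.6297 kJ/mol


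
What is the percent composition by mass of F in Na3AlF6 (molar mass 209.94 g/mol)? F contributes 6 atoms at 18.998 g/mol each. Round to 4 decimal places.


pct = 100 * (n_elem * M_elem) / M_total
mass_contribution = 6 * 18.998 = 113.988 g/mol
pct = 100 * 113.988 / 209.94
pct = 54.295513 %, rounded to 4 dp:

54.2955 %


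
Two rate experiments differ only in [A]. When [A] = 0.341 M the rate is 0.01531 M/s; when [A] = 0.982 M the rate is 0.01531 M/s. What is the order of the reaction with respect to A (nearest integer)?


Rate is proportional to [A]^n, so rate2/rate1 = ([A]2/[A]1)^n. Take logs to solve for n.
rate2/rate1 = 0.01531 / 0.01531 = 1.0
[A]2/[A]1 = 0.982 / 0.341 = 2.8798
n = ln(1.0) / ln(2.8798) = 0.0
Nearest integer order:

0


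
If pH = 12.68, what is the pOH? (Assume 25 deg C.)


At 25 deg C, pH + pOH = 14.
pOH = 14 - pH = 14 - 12.68
pOH = 1.32:

1.32


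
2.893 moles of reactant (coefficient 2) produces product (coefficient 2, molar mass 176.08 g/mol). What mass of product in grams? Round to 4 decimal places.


Use the coefficient ratio to convert reactant moles to product moles, then multiply by the product's molar mass.
moles_P = moles_R * (coeff_P / coeff_R) = 2.893 * (2/2) = 2.893
mass_P = moles_P * M_P = 2.893 * 176.08
mass_P = 509.39944 g, rounded to 4 dp:

509.3994 g


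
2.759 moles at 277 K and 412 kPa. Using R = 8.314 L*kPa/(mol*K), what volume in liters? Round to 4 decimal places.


PV = nRT, solve for V = nRT / P.
nRT = 2.759 * 8.314 * 277 = 6353.9163
V = 6353.9163 / 412
V = 15.42212694 L, rounded to 4 dp:

15.4221 L


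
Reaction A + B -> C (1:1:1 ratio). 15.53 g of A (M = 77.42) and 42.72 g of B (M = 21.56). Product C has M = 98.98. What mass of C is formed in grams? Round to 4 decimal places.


Find moles of each reactant; the smaller value is the limiting reagent in a 1:1:1 reaction, so moles_C equals moles of the limiter.
n_A = mass_A / M_A = 15.53 / 77.42 = 0.200594 mol
n_B = mass_B / M_B = 42.72 / 21.56 = 1.981447 mol
Limiting reagent: A (smaller), n_limiting = 0.200594 mol
mass_C = n_limiting * M_C = 0.200594 * 98.98
mass_C = 19.85479412 g, rounded to 4 dp:

19.8548 g


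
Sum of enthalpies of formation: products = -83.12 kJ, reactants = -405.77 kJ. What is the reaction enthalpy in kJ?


dH_rxn = sum(dH_f products) - sum(dH_f reactants)
dH_rxn = -83.12 - (-405.77)
dH_rxn = 322.65 kJ:

322.65 kJ


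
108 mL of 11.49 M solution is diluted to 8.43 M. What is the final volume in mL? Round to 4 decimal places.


Dilution: M1*V1 = M2*V2, solve for V2.
V2 = M1*V1 / M2
V2 = 11.49 * 108 / 8.43
V2 = 1240.92 / 8.43
V2 = 147.20284698 mL, rounded to 4 dp:

147.2028 mL


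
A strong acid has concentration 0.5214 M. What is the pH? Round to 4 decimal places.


A strong acid dissociates completely, so [H+] equals the given concentration.
pH = -log10([H+]) = -log10(0.5214)
pH = 0.28282897, rounded to 4 dp:

0.2828
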